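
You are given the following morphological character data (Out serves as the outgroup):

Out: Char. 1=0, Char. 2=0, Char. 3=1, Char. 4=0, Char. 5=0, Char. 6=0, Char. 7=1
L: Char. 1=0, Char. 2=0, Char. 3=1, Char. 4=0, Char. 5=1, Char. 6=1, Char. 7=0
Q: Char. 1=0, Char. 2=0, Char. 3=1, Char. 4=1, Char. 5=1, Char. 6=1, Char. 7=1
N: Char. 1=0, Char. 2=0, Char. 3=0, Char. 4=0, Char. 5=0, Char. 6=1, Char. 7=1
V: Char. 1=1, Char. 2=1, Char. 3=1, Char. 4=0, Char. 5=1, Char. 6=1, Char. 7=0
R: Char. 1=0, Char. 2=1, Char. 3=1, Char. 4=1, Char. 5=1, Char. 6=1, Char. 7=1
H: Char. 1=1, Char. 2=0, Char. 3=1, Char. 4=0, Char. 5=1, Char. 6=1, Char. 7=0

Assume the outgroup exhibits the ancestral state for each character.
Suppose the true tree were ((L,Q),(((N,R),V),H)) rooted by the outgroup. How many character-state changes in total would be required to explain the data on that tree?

Map each character onto ((L,Q),(((N,R),V),H)) (rooted by Out) and count the minimum state changes it requires (Fitch parsimony):
Char. 1: 2; Char. 2: 2; Char. 3: 1; Char. 4: 2; Char. 5: 2; Char. 6: 1; Char. 7: 3.
Total tree length = 13.

13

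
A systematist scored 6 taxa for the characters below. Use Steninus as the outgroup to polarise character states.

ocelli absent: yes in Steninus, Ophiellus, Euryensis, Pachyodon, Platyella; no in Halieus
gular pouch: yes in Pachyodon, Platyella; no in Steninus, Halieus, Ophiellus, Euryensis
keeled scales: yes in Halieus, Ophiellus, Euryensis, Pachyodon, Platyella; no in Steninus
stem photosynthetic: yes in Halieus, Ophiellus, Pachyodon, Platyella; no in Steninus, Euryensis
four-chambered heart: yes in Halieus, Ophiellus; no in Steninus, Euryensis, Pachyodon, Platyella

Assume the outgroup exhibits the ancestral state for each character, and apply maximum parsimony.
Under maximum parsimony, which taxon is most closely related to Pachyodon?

Character polarity is set by the outgroup: the derived state is whichever differs from the outgroup's state, so for ocelli absent the derived state is 'no', and for the remaining characters it is 'yes'.
ocelli absent (derived state 'no') is unique to Halieus (autapomorphy; uninformative for grouping).
gular pouch (derived state 'yes') is shared by Pachyodon and Platyella — a synapomorphy uniting that clade.
All ingroup taxa share the derived state 'yes' for keeled scales; it defines the ingroup but does not resolve relationships within it.
Only Halieus, Ophiellus, Pachyodon, and Platyella show the derived state 'yes' for stem photosynthetic, supporting them as a clade.
four-chambered heart: derived state 'yes' in Halieus and Ophiellus only — synapomorphy for {Halieus, Ophiellus}.
Most parsimonious ingroup topology: (((Halieus,Ophiellus),(Pachyodon,Platyella)),Euryensis).
Pachyodon and Platyella form a cherry on this tree, so they are sister taxa.

Platyella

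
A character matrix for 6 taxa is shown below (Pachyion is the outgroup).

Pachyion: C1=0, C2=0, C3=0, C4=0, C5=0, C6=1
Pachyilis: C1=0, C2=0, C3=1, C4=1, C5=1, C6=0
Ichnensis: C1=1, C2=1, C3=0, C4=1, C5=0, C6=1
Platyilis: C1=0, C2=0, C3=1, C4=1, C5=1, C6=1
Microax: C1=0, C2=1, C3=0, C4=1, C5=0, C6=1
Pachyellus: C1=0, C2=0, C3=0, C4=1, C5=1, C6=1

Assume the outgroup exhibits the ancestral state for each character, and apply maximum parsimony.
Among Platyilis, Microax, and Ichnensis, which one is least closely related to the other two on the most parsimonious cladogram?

Character polarity is set by the outgroup: the derived state is whichever differs from the outgroup's state, so for C6 the derived state is '0', and for the remaining characters it is '1'.
C1: derived state '1' in Ichnensis only — an autapomorphy, so it tells us nothing about relationships among taxa.
Only Ichnensis and Microax show the derived state '1' for C2, supporting them as a clade.
Only Pachyilis and Platyilis show the derived state '1' for C3, supporting them as a clade.
All ingroup taxa share the derived state '1' for C4; it defines the ingroup but does not resolve relationships within it.
C5 (derived state '1') is shared by Pachyellus, Pachyilis, and Platyilis — a synapomorphy uniting that clade.
C6 (derived state '0') is unique to Pachyilis (autapomorphy; uninformative for grouping).
Most parsimonious ingroup topology: (((Pachyilis,Platyilis),Pachyellus),(Ichnensis,Microax)).
Microax and Ichnensis share a more recent common ancestor with each other than either does with Platyilis, so Platyilis is the least closely related of the three.

Platyilis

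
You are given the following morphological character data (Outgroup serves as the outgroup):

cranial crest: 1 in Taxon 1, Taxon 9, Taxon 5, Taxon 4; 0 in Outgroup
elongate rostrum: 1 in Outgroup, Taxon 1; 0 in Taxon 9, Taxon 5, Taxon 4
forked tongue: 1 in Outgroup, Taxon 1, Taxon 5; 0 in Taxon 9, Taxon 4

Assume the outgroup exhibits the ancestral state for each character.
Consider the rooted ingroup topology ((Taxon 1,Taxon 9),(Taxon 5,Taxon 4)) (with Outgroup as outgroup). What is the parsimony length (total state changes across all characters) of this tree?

5

Map each character onto ((Taxon 1,Taxon 9),(Taxon 5,Taxon 4)) (rooted by Outgroup) and count the minimum state changes it requires (Fitch parsimony):
cranial crest: 1; elongate rostrum: 2; forked tongue: 2.
Total tree length = 5.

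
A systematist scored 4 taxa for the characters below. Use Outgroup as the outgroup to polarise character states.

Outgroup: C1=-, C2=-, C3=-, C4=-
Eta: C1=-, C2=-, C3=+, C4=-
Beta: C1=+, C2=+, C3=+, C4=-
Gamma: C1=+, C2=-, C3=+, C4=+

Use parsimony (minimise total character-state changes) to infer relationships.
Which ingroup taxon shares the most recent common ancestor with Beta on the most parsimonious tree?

Gamma

The outgroup has state '-' for every character, so '+' is the derived state throughout.
C1 (derived state '+') is shared by Beta and Gamma — a synapomorphy uniting that clade.
C2: derived state '+' in Beta only — an autapomorphy, so it tells us nothing about relationships among taxa.
All ingroup taxa share the derived state '+' for C3; it defines the ingroup but does not resolve relationships within it.
C4: derived state '+' in Gamma only — an autapomorphy, so it tells us nothing about relationships among taxa.
Most parsimonious ingroup topology: (Eta,(Beta,Gamma)).
Beta and Gamma form a cherry on this tree, so they are sister taxa.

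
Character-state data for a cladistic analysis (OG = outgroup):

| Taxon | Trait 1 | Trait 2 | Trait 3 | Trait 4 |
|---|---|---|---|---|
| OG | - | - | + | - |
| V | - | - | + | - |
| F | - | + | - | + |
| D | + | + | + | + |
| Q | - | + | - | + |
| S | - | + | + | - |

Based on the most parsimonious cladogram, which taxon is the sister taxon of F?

Q

Character polarity is set by the outgroup: the derived state is whichever differs from the outgroup's state, so for Trait 3 the derived state is '-', and for the remaining characters it is '+'.
Trait 1 (derived state '+') is unique to D (autapomorphy; uninformative for grouping).
Only D, F, Q, and S show the derived state '+' for Trait 2, supporting them as a clade.
Only F and Q show the derived state '-' for Trait 3, supporting them as a clade.
Trait 4 (derived state '+') is shared by D, F, and Q — a synapomorphy uniting that clade.
Most parsimonious ingroup topology: (V,(((F,Q),D),S)).
F and Q form a cherry on this tree, so they are sister taxa.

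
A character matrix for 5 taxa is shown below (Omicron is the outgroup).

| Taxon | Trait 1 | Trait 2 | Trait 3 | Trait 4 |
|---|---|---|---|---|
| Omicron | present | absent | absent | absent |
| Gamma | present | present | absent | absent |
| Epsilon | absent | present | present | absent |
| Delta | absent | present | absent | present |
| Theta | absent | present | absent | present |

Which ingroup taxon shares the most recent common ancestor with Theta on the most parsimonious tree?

Delta

Character polarity is set by the outgroup: the derived state is whichever differs from the outgroup's state, so for Trait 1 the derived state is 'absent', and for the remaining characters it is 'present'.
Trait 1 (derived state 'absent') is shared by Delta, Epsilon, and Theta — a synapomorphy uniting that clade.
All ingroup taxa share the derived state 'present' for Trait 2; it defines the ingroup but does not resolve relationships within it.
Trait 3: derived state 'present' in Epsilon only — an autapomorphy, so it tells us nothing about relationships among taxa.
Only Delta and Theta show the derived state 'present' for Trait 4, supporting them as a clade.
Most parsimonious ingroup topology: (Gamma,(Epsilon,(Delta,Theta))).
Theta and Delta form a cherry on this tree, so they are sister taxa.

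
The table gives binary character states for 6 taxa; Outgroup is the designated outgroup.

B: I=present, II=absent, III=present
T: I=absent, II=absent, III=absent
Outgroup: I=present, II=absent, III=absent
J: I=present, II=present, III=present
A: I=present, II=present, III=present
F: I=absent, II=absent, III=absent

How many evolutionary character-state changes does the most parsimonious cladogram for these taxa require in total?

3

Character polarity is set by the outgroup: the derived state is whichever differs from the outgroup's state, so for I the derived state is 'absent', and for the remaining characters it is 'present'.
Only F and T show the derived state 'absent' for I, supporting them as a clade.
II (derived state 'present') is shared by A and J — a synapomorphy uniting that clade.
III: derived state 'present' in A, B, and J only — synapomorphy for {A, B, J}.
Most parsimonious ingroup topology: (((A,J),B),(F,T)).
Changes per character on this tree: I: 1; II: 1; III: 1.
Total = 3.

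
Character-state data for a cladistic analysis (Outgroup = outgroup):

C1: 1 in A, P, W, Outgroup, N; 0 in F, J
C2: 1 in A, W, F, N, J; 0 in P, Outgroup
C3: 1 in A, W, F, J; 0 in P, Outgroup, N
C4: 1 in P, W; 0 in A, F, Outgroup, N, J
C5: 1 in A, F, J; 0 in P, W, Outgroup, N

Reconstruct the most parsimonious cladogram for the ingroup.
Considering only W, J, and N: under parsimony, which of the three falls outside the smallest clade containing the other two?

N

Character polarity is set by the outgroup: the derived state is whichever differs from the outgroup's state, so for C1 the derived state is '0', and for the remaining characters it is '1'.
Only F and J show the derived state '0' for C1, supporting them as a clade.
C2: derived state '1' in A, F, J, N, and W only — synapomorphy for {A, F, J, N, W}.
C3 (derived state '1') is shared by A, F, J, and W — a synapomorphy uniting that clade.
C4 groups P and W, which is incompatible with the clades supported by the remaining characters; treating it as convergent (homoplasy) costs fewer steps than any alternative tree.
Only A, F, and J show the derived state '1' for C5, supporting them as a clade.
Most parsimonious ingroup topology: ((((A,(J,F)),W),N),P).
J and W share a more recent common ancestor with each other than either does with N, so N is the least closely related of the three.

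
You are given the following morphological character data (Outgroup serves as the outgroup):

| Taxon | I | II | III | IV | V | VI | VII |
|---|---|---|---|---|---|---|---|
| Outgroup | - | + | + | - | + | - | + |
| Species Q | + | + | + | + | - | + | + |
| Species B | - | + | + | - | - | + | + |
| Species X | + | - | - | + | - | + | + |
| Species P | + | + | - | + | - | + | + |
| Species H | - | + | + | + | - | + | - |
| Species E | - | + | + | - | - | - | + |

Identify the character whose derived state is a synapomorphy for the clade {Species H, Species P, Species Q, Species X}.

Character polarity is set by the outgroup: the derived state is whichever differs from the outgroup's state, so for II, III, V, VII the derived state is '-', and for the remaining characters it is '+'.
I (derived state '+') is shared by Species P, Species Q, and Species X — a synapomorphy uniting that clade.
II (derived state '-') is unique to Species X (autapomorphy; uninformative for grouping).
III: derived state '-' in Species P and Species X only — synapomorphy for {Species P, Species X}.
IV (derived state '+') is shared by Species H, Species P, Species Q, and Species X — a synapomorphy uniting that clade.
V (derived state '-') is shared by all ingroup taxa — unites the whole ingroup.
VI (derived state '+') is shared by Species B, Species H, Species P, Species Q, and Species X — a synapomorphy uniting that clade.
VII: derived state '-' in Species H only — an autapomorphy, so it tells us nothing about relationships among taxa.
Most parsimonious ingroup topology: ((((Species Q,(Species X,Species P)),Species H),Species B),Species E).
The clade {Species H, Species P, Species Q, Species X} is supported by IV: its derived state '+' occurs in exactly those taxa and in no other taxon (including the outgroup).

IV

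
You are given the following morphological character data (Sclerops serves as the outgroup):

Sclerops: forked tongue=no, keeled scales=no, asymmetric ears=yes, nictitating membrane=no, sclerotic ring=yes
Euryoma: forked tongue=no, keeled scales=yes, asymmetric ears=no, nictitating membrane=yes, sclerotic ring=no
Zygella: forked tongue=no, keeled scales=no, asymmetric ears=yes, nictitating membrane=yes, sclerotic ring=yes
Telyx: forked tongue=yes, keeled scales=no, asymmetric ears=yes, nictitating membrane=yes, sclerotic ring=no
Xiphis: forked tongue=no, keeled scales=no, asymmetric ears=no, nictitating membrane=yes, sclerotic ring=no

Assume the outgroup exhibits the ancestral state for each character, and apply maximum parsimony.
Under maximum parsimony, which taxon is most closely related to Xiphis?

Euryoma

Character polarity is set by the outgroup: the derived state is whichever differs from the outgroup's state, so for asymmetric ears, sclerotic ring the derived state is 'no', and for the remaining characters it is 'yes'.
forked tongue (derived state 'yes') is unique to Telyx (autapomorphy; uninformative for grouping).
keeled scales: derived state 'yes' in Euryoma only — an autapomorphy, so it tells us nothing about relationships among taxa.
asymmetric ears (derived state 'no') is shared by Euryoma and Xiphis — a synapomorphy uniting that clade.
All ingroup taxa share the derived state 'yes' for nictitating membrane; it defines the ingroup but does not resolve relationships within it.
Only Euryoma, Telyx, and Xiphis show the derived state 'no' for sclerotic ring, supporting them as a clade.
Most parsimonious ingroup topology: (((Euryoma,Xiphis),Telyx),Zygella).
Xiphis and Euryoma form a cherry on this tree, so they are sister taxa.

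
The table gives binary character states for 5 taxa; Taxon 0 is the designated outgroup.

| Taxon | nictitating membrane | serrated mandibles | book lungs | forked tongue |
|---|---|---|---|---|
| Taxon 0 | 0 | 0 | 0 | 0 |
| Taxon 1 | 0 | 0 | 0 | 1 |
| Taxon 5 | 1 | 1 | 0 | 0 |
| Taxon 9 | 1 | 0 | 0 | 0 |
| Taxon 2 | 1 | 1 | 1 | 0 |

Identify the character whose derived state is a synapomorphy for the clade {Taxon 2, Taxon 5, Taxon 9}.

The outgroup has state '0' for every character, so '1' is the derived state throughout.
Only Taxon 2, Taxon 5, and Taxon 9 show the derived state '1' for nictitating membrane, supporting them as a clade.
serrated mandibles (derived state '1') is shared by Taxon 2 and Taxon 5 — a synapomorphy uniting that clade.
book lungs (derived state '1') is unique to Taxon 2 (autapomorphy; uninformative for grouping).
forked tongue: derived state '1' in Taxon 1 only — an autapomorphy, so it tells us nothing about relationships among taxa.
Most parsimonious ingroup topology: (Taxon 1,((Taxon 5,Taxon 2),Taxon 9)).
The clade {Taxon 2, Taxon 5, Taxon 9} is supported by nictitating membrane: its derived state '1' occurs in exactly those taxa and in no other taxon (including the outgroup).

nictitating membrane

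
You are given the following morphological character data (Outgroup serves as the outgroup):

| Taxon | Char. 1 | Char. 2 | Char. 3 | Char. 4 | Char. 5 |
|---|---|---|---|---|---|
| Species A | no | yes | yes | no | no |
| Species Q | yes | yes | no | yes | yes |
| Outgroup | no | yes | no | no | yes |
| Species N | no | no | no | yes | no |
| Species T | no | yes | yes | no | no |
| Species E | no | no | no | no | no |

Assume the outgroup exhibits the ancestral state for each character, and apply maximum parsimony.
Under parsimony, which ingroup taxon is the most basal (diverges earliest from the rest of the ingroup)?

Species Q

Character polarity is set by the outgroup: the derived state is whichever differs from the outgroup's state, so for Char. 2, Char. 5 the derived state is 'no', and for the remaining characters it is 'yes'.
Char. 1: derived state 'yes' in Species Q only — an autapomorphy, so it tells us nothing about relationships among taxa.
Char. 2: derived state 'no' in Species E and Species N only — synapomorphy for {Species E, Species N}.
Only Species A and Species T show the derived state 'yes' for Char. 3, supporting them as a clade.
Char. 4 (state 'yes') occurs in Species N and Species Q but conflicts with the nesting implied by the other characters — most parsimoniously interpreted as homoplasy.
Only Species A, Species E, Species N, and Species T show the derived state 'no' for Char. 5, supporting them as a clade.
Most parsimonious ingroup topology: (((Species A,Species T),(Species E,Species N)),Species Q).
Species Q is sister to the clade containing all other ingroup taxa, so it is the earliest-diverging (most basal) ingroup lineage.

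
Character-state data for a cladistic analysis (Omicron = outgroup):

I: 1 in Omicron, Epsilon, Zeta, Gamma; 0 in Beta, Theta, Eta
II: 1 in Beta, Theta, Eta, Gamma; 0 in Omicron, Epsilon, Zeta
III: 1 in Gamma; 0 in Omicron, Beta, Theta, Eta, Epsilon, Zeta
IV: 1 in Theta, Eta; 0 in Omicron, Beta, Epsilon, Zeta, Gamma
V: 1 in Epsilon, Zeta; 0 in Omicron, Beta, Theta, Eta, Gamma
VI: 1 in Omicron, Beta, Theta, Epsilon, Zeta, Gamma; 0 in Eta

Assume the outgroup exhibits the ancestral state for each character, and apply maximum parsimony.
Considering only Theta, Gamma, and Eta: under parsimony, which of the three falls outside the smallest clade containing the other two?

Character polarity is set by the outgroup: the derived state is whichever differs from the outgroup's state, so for I, VI the derived state is '0', and for the remaining characters it is '1'.
Only Beta, Eta, and Theta show the derived state '0' for I, supporting them as a clade.
II (derived state '1') is shared by Beta, Eta, Gamma, and Theta — a synapomorphy uniting that clade.
III: derived state '1' in Gamma only — an autapomorphy, so it tells us nothing about relationships among taxa.
IV (derived state '1') is shared by Eta and Theta — a synapomorphy uniting that clade.
V (derived state '1') is shared by Epsilon and Zeta — a synapomorphy uniting that clade.
VI (derived state '0') is unique to Eta (autapomorphy; uninformative for grouping).
Most parsimonious ingroup topology: (((Beta,(Theta,Eta)),Gamma),(Epsilon,Zeta)).
Theta and Eta share a more recent common ancestor with each other than either does with Gamma, so Gamma is the least closely related of the three.

Gamma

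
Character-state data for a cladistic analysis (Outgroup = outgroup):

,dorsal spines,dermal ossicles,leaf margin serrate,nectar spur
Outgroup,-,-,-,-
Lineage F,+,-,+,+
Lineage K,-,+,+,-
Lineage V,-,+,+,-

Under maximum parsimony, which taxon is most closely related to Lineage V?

Lineage K

The outgroup has state '-' for every character, so '+' is the derived state throughout.
dorsal spines (derived state '+') is unique to Lineage F (autapomorphy; uninformative for grouping).
dermal ossicles: derived state '+' in Lineage K and Lineage V only — synapomorphy for {Lineage K, Lineage V}.
leaf margin serrate (derived state '+') is shared by all ingroup taxa — unites the whole ingroup.
nectar spur: derived state '+' in Lineage F only — an autapomorphy, so it tells us nothing about relationships among taxa.
Most parsimonious ingroup topology: (Lineage F,(Lineage K,Lineage V)).
Lineage V and Lineage K form a cherry on this tree, so they are sister taxa.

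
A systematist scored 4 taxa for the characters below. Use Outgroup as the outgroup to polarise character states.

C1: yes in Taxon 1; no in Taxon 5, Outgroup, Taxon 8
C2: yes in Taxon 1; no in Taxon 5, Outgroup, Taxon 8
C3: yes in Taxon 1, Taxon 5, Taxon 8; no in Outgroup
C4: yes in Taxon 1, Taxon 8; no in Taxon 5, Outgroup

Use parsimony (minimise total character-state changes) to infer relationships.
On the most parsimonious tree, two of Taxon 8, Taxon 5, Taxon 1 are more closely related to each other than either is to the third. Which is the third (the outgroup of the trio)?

The outgroup has state 'no' for every character, so 'yes' is the derived state throughout.
C1 (derived state 'yes') is unique to Taxon 1 (autapomorphy; uninformative for grouping).
C2 (derived state 'yes') is unique to Taxon 1 (autapomorphy; uninformative for grouping).
All ingroup taxa share the derived state 'yes' for C3; it defines the ingroup but does not resolve relationships within it.
Only Taxon 1 and Taxon 8 show the derived state 'yes' for C4, supporting them as a clade.
Most parsimonious ingroup topology: (Taxon 5,(Taxon 1,Taxon 8)).
Taxon 1 and Taxon 8 share a more recent common ancestor with each other than either does with Taxon 5, so Taxon 5 is the least closely related of the three.

Taxon 5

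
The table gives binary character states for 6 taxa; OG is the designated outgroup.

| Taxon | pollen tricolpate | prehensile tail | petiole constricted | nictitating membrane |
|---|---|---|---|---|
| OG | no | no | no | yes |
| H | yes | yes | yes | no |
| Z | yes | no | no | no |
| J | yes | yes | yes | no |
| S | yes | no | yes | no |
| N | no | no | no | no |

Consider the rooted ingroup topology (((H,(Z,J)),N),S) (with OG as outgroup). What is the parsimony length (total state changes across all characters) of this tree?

Map each character onto (((H,(Z,J)),N),S) (rooted by OG) and count the minimum state changes it requires (Fitch parsimony):
pollen tricolpate: 2; prehensile tail: 2; petiole constricted: 3; nictitating membrane: 1.
Total tree length = 8.

8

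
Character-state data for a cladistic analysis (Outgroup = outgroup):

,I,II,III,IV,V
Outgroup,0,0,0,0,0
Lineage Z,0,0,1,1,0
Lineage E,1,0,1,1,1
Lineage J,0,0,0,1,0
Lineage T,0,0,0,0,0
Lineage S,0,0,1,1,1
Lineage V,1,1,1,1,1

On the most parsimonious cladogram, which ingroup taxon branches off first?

Lineage T

The outgroup has state '0' for every character, so '1' is the derived state throughout.
Only Lineage E and Lineage V show the derived state '1' for I, supporting them as a clade.
II: derived state '1' in Lineage V only — an autapomorphy, so it tells us nothing about relationships among taxa.
Only Lineage E, Lineage S, Lineage V, and Lineage Z show the derived state '1' for III, supporting them as a clade.
Only Lineage E, Lineage J, Lineage S, Lineage V, and Lineage Z show the derived state '1' for IV, supporting them as a clade.
Only Lineage E, Lineage S, and Lineage V show the derived state '1' for V, supporting them as a clade.
Most parsimonious ingroup topology: (((Lineage Z,((Lineage E,Lineage V),Lineage S)),Lineage J),Lineage T).
Lineage T is sister to the clade containing all other ingroup taxa, so it is the earliest-diverging (most basal) ingroup lineage.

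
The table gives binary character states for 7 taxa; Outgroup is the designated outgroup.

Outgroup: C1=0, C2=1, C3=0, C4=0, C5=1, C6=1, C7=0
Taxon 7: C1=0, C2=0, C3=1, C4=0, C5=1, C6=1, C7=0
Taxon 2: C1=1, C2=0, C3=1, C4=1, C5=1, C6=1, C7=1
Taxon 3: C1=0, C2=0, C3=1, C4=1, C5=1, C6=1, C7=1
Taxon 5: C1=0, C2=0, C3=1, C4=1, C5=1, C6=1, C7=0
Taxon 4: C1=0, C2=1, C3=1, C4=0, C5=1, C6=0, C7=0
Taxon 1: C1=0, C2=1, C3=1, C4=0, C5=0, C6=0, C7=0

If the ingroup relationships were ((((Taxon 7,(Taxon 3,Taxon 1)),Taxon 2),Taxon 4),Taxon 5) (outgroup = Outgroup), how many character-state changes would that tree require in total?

Map each character onto ((((Taxon 7,(Taxon 3,Taxon 1)),Taxon 2),Taxon 4),Taxon 5) (rooted by Outgroup) and count the minimum state changes it requires (Fitch parsimony):
C1: 1; C2: 3; C3: 1; C4: 3; C5: 1; C6: 2; C7: 2.
Total tree length = 13.

13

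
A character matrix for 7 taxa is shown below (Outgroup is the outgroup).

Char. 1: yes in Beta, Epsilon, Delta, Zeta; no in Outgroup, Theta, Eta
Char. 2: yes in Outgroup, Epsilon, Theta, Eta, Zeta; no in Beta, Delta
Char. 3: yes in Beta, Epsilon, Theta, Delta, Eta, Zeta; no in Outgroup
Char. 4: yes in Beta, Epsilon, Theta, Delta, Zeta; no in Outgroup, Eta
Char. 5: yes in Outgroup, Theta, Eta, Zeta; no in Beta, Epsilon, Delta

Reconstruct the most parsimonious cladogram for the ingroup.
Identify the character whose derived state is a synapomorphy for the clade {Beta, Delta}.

Char. 2

Character polarity is set by the outgroup: the derived state is whichever differs from the outgroup's state, so for Char. 2, Char. 5 the derived state is 'no', and for the remaining characters it is 'yes'.
Char. 1: derived state 'yes' in Beta, Delta, Epsilon, and Zeta only — synapomorphy for {Beta, Delta, Epsilon, Zeta}.
Only Beta and Delta show the derived state 'no' for Char. 2, supporting them as a clade.
Char. 3 (derived state 'yes') is shared by all ingroup taxa — unites the whole ingroup.
Char. 4: derived state 'yes' in Beta, Delta, Epsilon, Theta, and Zeta only — synapomorphy for {Beta, Delta, Epsilon, Theta, Zeta}.
Only Beta, Delta, and Epsilon show the derived state 'no' for Char. 5, supporting them as a clade.
Most parsimonious ingroup topology: (((((Beta,Delta),Epsilon),Zeta),Theta),Eta).
The clade {Beta, Delta} is supported by Char. 2: its derived state 'no' occurs in exactly those taxa and in no other taxon (including the outgroup).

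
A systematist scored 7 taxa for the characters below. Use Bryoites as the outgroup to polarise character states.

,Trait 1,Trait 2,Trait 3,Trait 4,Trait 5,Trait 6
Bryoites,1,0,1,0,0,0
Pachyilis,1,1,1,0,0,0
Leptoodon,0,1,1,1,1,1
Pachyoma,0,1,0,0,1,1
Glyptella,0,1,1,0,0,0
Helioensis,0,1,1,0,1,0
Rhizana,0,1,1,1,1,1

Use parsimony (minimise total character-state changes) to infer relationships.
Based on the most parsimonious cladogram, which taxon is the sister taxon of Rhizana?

Leptoodon

Character polarity is set by the outgroup: the derived state is whichever differs from the outgroup's state, so for Trait 1, Trait 3 the derived state is '0', and for the remaining characters it is '1'.
Only Glyptella, Helioensis, Leptoodon, Pachyoma, and Rhizana show the derived state '0' for Trait 1, supporting them as a clade.
All ingroup taxa share the derived state '1' for Trait 2; it defines the ingroup but does not resolve relationships within it.
Trait 3: derived state '0' in Pachyoma only — an autapomorphy, so it tells us nothing about relationships among taxa.
Only Leptoodon and Rhizana show the derived state '1' for Trait 4, supporting them as a clade.
Trait 5: derived state '1' in Helioensis, Leptoodon, Pachyoma, and Rhizana only — synapomorphy for {Helioensis, Leptoodon, Pachyoma, Rhizana}.
Trait 6: derived state '1' in Leptoodon, Pachyoma, and Rhizana only — synapomorphy for {Leptoodon, Pachyoma, Rhizana}.
Most parsimonious ingroup topology: (Pachyilis,((((Leptoodon,Rhizana),Pachyoma),Helioensis),Glyptella)).
Rhizana and Leptoodon form a cherry on this tree, so they are sister taxa.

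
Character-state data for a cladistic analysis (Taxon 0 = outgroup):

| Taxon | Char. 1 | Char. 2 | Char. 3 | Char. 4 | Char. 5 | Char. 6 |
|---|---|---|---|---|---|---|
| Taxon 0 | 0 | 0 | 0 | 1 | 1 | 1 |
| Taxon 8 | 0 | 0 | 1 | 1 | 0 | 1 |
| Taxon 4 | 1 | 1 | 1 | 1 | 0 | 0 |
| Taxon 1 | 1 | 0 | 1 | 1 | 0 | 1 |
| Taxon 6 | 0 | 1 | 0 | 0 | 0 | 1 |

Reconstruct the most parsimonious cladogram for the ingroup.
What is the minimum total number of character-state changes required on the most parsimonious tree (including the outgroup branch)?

7

Character polarity is set by the outgroup: the derived state is whichever differs from the outgroup's state, so for Char. 4, Char. 5, Char. 6 the derived state is '0', and for the remaining characters it is '1'.
Only Taxon 1 and Taxon 4 show the derived state '1' for Char. 1, supporting them as a clade.
Char. 2 groups Taxon 4 and Taxon 6, which is incompatible with the clades supported by the remaining characters; treating it as convergent (homoplasy) costs fewer steps than any alternative tree.
Char. 3 (derived state '1') is shared by Taxon 1, Taxon 4, and Taxon 8 — a synapomorphy uniting that clade.
Char. 4: derived state '0' in Taxon 6 only — an autapomorphy, so it tells us nothing about relationships among taxa.
Char. 5 (derived state '0') is shared by all ingroup taxa — unites the whole ingroup.
Char. 6 (derived state '0') is unique to Taxon 4 (autapomorphy; uninformative for grouping).
Most parsimonious ingroup topology: (((Taxon 4,Taxon 1),Taxon 8),Taxon 6).
Changes per character on this tree: Char. 1: 1; Char. 2: 2; Char. 3: 1; Char. 4: 1; Char. 5: 1; Char. 6: 1.
Total = 7.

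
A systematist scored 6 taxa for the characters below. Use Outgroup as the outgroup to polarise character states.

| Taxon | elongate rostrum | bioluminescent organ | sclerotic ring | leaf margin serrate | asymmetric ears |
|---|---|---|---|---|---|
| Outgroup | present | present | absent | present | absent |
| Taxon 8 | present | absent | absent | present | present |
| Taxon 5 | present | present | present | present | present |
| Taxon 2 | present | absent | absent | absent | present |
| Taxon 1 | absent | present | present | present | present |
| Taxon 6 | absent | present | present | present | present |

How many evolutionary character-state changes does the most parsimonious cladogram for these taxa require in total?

5

Character polarity is set by the outgroup: the derived state is whichever differs from the outgroup's state, so for elongate rostrum, bioluminescent organ, leaf margin serrate the derived state is 'absent', and for the remaining characters it is 'present'.
Only Taxon 1 and Taxon 6 show the derived state 'absent' for elongate rostrum, supporting them as a clade.
bioluminescent organ: derived state 'absent' in Taxon 2 and Taxon 8 only — synapomorphy for {Taxon 2, Taxon 8}.
sclerotic ring: derived state 'present' in Taxon 1, Taxon 5, and Taxon 6 only — synapomorphy for {Taxon 1, Taxon 5, Taxon 6}.
leaf margin serrate: derived state 'absent' in Taxon 2 only — an autapomorphy, so it tells us nothing about relationships among taxa.
All ingroup taxa share the derived state 'present' for asymmetric ears; it defines the ingroup but does not resolve relationships within it.
Most parsimonious ingroup topology: ((Taxon 5,(Taxon 6,Taxon 1)),(Taxon 2,Taxon 8)).
Changes per character on this tree: elongate rostrum: 1; bioluminescent organ: 1; sclerotic ring: 1; leaf margin serrate: 1; asymmetric ears: 1.
Total = 5.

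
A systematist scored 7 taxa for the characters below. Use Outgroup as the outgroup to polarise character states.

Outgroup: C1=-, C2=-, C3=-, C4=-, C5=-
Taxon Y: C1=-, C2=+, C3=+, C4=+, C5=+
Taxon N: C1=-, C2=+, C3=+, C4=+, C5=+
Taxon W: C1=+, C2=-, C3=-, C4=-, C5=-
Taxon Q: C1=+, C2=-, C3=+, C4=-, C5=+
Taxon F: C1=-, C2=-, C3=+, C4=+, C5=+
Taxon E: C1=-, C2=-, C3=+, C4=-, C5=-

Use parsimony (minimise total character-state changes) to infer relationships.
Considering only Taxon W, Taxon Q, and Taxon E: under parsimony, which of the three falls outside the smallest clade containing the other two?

Taxon W

The outgroup has state '-' for every character, so '+' is the derived state throughout.
C1 (state '+') occurs in Taxon Q and Taxon W but conflicts with the nesting implied by the other characters — most parsimoniously interpreted as homoplasy.
Only Taxon N and Taxon Y show the derived state '+' for C2, supporting them as a clade.
C3: derived state '+' in Taxon E, Taxon F, Taxon N, Taxon Q, and Taxon Y only — synapomorphy for {Taxon E, Taxon F, Taxon N, Taxon Q, Taxon Y}.
Only Taxon F, Taxon N, and Taxon Y show the derived state '+' for C4, supporting them as a clade.
C5: derived state '+' in Taxon F, Taxon N, Taxon Q, and Taxon Y only — synapomorphy for {Taxon F, Taxon N, Taxon Q, Taxon Y}.
Most parsimonious ingroup topology: (((((Taxon Y,Taxon N),Taxon F),Taxon Q),Taxon E),Taxon W).
Taxon Q and Taxon E share a more recent common ancestor with each other than either does with Taxon W, so Taxon W is the least closely related of the three.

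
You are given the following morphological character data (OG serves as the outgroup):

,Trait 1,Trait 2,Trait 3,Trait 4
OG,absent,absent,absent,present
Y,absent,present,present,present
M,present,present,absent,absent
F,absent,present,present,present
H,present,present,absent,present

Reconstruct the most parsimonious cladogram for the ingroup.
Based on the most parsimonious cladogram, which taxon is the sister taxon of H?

M

Character polarity is set by the outgroup: the derived state is whichever differs from the outgroup's state, so for Trait 4 the derived state is 'absent', and for the remaining characters it is 'present'.
Only H and M show the derived state 'present' for Trait 1, supporting them as a clade.
All ingroup taxa share the derived state 'present' for Trait 2; it defines the ingroup but does not resolve relationships within it.
Only F and Y show the derived state 'present' for Trait 3, supporting them as a clade.
Trait 4: derived state 'absent' in M only — an autapomorphy, so it tells us nothing about relationships among taxa.
Most parsimonious ingroup topology: ((M,H),(F,Y)).
H and M form a cherry on this tree, so they are sister taxa.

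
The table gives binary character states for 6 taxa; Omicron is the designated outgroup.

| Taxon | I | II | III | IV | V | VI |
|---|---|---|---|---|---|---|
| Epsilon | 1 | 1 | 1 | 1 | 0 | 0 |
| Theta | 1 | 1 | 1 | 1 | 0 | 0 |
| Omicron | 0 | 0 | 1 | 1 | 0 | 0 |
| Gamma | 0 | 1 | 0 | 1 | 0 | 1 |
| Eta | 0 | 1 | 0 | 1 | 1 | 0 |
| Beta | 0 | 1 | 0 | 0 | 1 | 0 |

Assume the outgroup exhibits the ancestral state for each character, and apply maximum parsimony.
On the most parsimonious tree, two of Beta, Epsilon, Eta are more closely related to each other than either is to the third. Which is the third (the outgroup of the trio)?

Character polarity is set by the outgroup: the derived state is whichever differs from the outgroup's state, so for III, IV the derived state is '0', and for the remaining characters it is '1'.
I (derived state '1') is shared by Epsilon and Theta — a synapomorphy uniting that clade.
All ingroup taxa share the derived state '1' for II; it defines the ingroup but does not resolve relationships within it.
III (derived state '0') is shared by Beta, Eta, and Gamma — a synapomorphy uniting that clade.
IV (derived state '0') is unique to Beta (autapomorphy; uninformative for grouping).
V: derived state '1' in Beta and Eta only — synapomorphy for {Beta, Eta}.
VI: derived state '1' in Gamma only — an autapomorphy, so it tells us nothing about relationships among taxa.
Most parsimonious ingroup topology: (((Eta,Beta),Gamma),(Theta,Epsilon)).
Beta and Eta share a more recent common ancestor with each other than either does with Epsilon, so Epsilon is the least closely related of the three.

Epsilon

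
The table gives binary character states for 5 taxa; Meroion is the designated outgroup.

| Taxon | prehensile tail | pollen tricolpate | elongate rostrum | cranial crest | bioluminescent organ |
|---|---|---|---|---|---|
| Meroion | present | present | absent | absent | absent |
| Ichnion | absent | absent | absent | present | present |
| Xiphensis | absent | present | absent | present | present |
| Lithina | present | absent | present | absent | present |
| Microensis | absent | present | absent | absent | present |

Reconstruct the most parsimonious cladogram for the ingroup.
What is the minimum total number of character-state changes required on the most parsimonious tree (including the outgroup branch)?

Character polarity is set by the outgroup: the derived state is whichever differs from the outgroup's state, so for prehensile tail, pollen tricolpate the derived state is 'absent', and for the remaining characters it is 'present'.
prehensile tail: derived state 'absent' in Ichnion, Microensis, and Xiphensis only — synapomorphy for {Ichnion, Microensis, Xiphensis}.
pollen tricolpate groups Ichnion and Lithina, which is incompatible with the clades supported by the remaining characters; treating it as convergent (homoplasy) costs fewer steps than any alternative tree.
elongate rostrum: derived state 'present' in Lithina only — an autapomorphy, so it tells us nothing about relationships among taxa.
cranial crest: derived state 'present' in Ichnion and Xiphensis only — synapomorphy for {Ichnion, Xiphensis}.
All ingroup taxa share the derived state 'present' for bioluminescent organ; it defines the ingroup but does not resolve relationships within it.
Most parsimonious ingroup topology: (((Ichnion,Xiphensis),Microensis),Lithina).
Changes per character on this tree: prehensile tail: 1; pollen tricolpate: 2; elongate rostrum: 1; cranial crest: 1; bioluminescent organ: 1.
Total = 6.

6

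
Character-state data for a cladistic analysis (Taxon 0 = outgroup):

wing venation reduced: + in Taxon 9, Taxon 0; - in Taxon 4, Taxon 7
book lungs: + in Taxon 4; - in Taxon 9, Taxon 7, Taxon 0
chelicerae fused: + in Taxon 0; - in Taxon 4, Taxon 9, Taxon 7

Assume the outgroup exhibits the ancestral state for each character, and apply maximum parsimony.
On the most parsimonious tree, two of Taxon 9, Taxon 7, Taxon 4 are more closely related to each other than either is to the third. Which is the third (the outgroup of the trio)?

Taxon 9

Character polarity is set by the outgroup: the derived state is whichever differs from the outgroup's state, so for wing venation reduced, chelicerae fused the derived state is '-', and for the remaining characters it is '+'.
wing venation reduced: derived state '-' in Taxon 4 and Taxon 7 only — synapomorphy for {Taxon 4, Taxon 7}.
book lungs: derived state '+' in Taxon 4 only — an autapomorphy, so it tells us nothing about relationships among taxa.
All ingroup taxa share the derived state '-' for chelicerae fused; it defines the ingroup but does not resolve relationships within it.
Most parsimonious ingroup topology: ((Taxon 4,Taxon 7),Taxon 9).
Taxon 4 and Taxon 7 share a more recent common ancestor with each other than either does with Taxon 9, so Taxon 9 is the least closely related of the three.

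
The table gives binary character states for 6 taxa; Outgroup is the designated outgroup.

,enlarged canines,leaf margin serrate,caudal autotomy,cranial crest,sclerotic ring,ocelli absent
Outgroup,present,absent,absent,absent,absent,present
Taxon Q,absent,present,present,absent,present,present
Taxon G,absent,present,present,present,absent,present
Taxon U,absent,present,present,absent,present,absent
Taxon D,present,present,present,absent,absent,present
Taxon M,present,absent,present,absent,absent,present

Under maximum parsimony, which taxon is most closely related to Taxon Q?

Character polarity is set by the outgroup: the derived state is whichever differs from the outgroup's state, so for enlarged canines, ocelli absent the derived state is 'absent', and for the remaining characters it is 'present'.
enlarged canines (derived state 'absent') is shared by Taxon G, Taxon Q, and Taxon U — a synapomorphy uniting that clade.
Only Taxon D, Taxon G, Taxon Q, and Taxon U show the derived state 'present' for leaf margin serrate, supporting them as a clade.
caudal autotomy (derived state 'present') is shared by all ingroup taxa — unites the whole ingroup.
cranial crest: derived state 'present' in Taxon G only — an autapomorphy, so it tells us nothing about relationships among taxa.
Only Taxon Q and Taxon U show the derived state 'present' for sclerotic ring, supporting them as a clade.
ocelli absent: derived state 'absent' in Taxon U only — an autapomorphy, so it tells us nothing about relationships among taxa.
Most parsimonious ingroup topology: ((((Taxon Q,Taxon U),Taxon G),Taxon D),Taxon M).
Taxon Q and Taxon U form a cherry on this tree, so they are sister taxa.

Taxon U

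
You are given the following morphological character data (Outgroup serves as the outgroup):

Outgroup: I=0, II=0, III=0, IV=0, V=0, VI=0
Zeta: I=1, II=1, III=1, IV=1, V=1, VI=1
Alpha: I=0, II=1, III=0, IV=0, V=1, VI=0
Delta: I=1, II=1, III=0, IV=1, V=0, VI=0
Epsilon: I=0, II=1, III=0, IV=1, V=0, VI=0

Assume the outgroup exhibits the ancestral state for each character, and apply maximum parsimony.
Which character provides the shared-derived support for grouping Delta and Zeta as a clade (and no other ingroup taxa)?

The outgroup has state '0' for every character, so '1' is the derived state throughout.
I (derived state '1') is shared by Delta and Zeta — a synapomorphy uniting that clade.
All ingroup taxa share the derived state '1' for II; it defines the ingroup but does not resolve relationships within it.
III (derived state '1') is unique to Zeta (autapomorphy; uninformative for grouping).
IV (derived state '1') is shared by Delta, Epsilon, and Zeta — a synapomorphy uniting that clade.
V (state '1') occurs in Alpha and Zeta but conflicts with the nesting implied by the other characters — most parsimoniously interpreted as homoplasy.
VI: derived state '1' in Zeta only — an autapomorphy, so it tells us nothing about relationships among taxa.
Most parsimonious ingroup topology: (((Zeta,Delta),Epsilon),Alpha).
The clade {Delta, Zeta} is supported by I: its derived state '1' occurs in exactly those taxa and in no other taxon (including the outgroup).

I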